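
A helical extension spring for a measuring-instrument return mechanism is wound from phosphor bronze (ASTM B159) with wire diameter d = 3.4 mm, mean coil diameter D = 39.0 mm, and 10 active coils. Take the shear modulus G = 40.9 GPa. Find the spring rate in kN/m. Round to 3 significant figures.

1.15 kN/m

k = Gd⁴/(8D³N_a) = (40.9×10³ × 3.4⁴) / (8 × 39.0³ × 10)
  = 5.46561e+06 / 4.74552e+06 = 1.1517 N/mm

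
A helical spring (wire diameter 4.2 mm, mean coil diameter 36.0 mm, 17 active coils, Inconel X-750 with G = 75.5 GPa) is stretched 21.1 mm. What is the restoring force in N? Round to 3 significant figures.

78.1 N

k = Gd⁴/(8D³N_a) = (75.5×10³)(4.2⁴)/(8·36.0³·17) = 3.7025 N/mm
F = k·δ = 3.7025 × 21.1 = 78.123 N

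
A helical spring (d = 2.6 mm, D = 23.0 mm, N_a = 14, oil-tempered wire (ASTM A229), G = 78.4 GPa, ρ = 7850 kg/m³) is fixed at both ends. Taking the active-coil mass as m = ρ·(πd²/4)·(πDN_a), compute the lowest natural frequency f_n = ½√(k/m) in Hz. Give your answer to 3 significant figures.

k = Gd⁴/(8D³N_a) = (78.4×10³)(2.6⁴)/(8·23.0³·14) = 2.6291 N/mm = 2629.1 N/m
Wire length L = πDN_a = π·23.0·14 = 1011.6 mm
m = ρ·(πd²/4)·L = 7850 × 5.3093×10⁻⁶ m² × 1.0116 m = 0.042161 kg
f_n = ½√(k/m) = 0.5·√(2629.1/0.042161) = 0.5·√(62359) = 124.86 Hz

125 Hz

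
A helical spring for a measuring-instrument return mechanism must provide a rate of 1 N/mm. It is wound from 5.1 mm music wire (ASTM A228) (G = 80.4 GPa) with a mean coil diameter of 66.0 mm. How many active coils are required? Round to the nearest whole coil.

24

N_a = Gd⁴/(8D³k) = (80.4×10³ × 5.1⁴)/(8 × 66.0³ × 1)
    = 5.43922e+07 / 2.29997e+06 = 23.65 → 24 coils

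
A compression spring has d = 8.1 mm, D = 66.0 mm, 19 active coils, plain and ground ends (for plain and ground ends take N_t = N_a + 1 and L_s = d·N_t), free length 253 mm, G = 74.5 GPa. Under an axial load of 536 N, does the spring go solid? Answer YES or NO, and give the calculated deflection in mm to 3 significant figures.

k = Gd⁴/(8D³N_a) = (74.5×10³)(8.1⁴)/(8·66.0³·19) = 7.3387 N/mm
N_t = 20; L_s = 8.1·20 = 162 mm; δ_solid = L₀ − L_s = 253 − 162 = 91 mm
δ = F/k = 536/7.3387 = 73.037 mm
δ < δ_solid → spring does not go solid

NO, δ = 73.0 mm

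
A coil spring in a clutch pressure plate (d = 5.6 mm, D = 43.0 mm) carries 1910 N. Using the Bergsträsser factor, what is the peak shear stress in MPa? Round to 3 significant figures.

1410 MPa

Spring index C = D/d = 43.0/5.6 = 7.6786
K_B = (4C+2)/(4C−3) = 32.714/27.714 = 1.1804
τ₀ = 8FD/(πd³) = 8·1910·43.0/(π·5.6³) = 657040/551.71 = 1190.9 MPa
τ_max = K·τ₀ = 1.1804 × 1190.9 = 1405.8 MPa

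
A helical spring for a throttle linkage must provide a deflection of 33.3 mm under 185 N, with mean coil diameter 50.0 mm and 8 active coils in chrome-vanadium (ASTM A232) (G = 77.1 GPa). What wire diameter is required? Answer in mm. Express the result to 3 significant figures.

Required rate k = F/δ = 185/33.3 = 5.5556 N/mm
d = (8D³N_a·k / G)^(1/4) = (8·50.0³·8·5.5556 / (77.1×10³))^0.25
  = (576.45)^0.25 = 4.8999 mm

4.90 mm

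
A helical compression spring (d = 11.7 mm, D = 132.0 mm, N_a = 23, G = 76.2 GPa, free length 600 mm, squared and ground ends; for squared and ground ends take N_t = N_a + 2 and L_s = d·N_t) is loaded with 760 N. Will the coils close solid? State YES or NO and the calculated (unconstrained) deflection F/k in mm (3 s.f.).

NO, δ = 225 mm

k = Gd⁴/(8D³N_a) = (76.2×10³)(11.7⁴)/(8·132.0³·23) = 3.3741 N/mm
N_t = 25; L_s = 11.7·25 = 292.5 mm; δ_solid = L₀ − L_s = 600 − 292.5 = 307.5 mm
δ = F/k = 760/3.3741 = 225.24 mm
δ < δ_solid → spring does not go solid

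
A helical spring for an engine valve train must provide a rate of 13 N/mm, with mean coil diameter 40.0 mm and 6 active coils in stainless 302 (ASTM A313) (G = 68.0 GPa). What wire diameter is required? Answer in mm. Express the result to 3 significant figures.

d = (8D³N_a·k / G)^(1/4) = (8·40.0³·6·13 / (68.0×10³))^0.25
  = (587.29)^0.25 = 4.9228 mm

4.92 mm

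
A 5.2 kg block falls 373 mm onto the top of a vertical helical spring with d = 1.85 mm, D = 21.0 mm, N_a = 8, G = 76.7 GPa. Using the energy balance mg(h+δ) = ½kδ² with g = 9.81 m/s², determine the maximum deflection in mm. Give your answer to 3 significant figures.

196 mm

k = Gd⁴/(8D³N_a) = (76.7×10³)(1.85⁴)/(8·21.0³·8) = 1.5158 N/mm
W = mg = 5.2 × 9.81 = 51.012 N
½kδ² − Wδ − Wh = 0 → δ = (W + √(W² + 2kWh))/k
δ = (51.012 + √(2602.2 + 57684))/1.5158 = (51.012 + 245.53)/1.5158 = 195.63 mm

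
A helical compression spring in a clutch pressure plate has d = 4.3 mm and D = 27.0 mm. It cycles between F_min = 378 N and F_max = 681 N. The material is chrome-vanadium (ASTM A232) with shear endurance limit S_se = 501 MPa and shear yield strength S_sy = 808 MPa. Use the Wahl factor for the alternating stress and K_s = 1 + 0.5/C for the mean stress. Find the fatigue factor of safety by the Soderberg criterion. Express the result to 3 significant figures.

1.07

C = D/d = 27.0/4.3 = 6.2791; K_W = (4C−1)/(4C−4)+0.615/C = 1.2400; K_s = 1+0.5/C = 1.0796
F_a = (F_max−F_min)/2 = 151.5 N; F_m = (F_max+F_min)/2 = 529.5 N
τ_a = K_W·8F_aD/(πd³) = 1.2400 × 131.01 = 162.46 MPa
τ_m = K_s·8F_mD/(πd³) = 1.0796 × 457.89 = 494.36 MPa
Soderberg: 1/n_f = τ_a/S_se + τ_m/S_sy = 162.46/501 + 494.36/808 = 0.32427 + 0.61183 = 0.93609
n_f = 1/0.93609 = 1.068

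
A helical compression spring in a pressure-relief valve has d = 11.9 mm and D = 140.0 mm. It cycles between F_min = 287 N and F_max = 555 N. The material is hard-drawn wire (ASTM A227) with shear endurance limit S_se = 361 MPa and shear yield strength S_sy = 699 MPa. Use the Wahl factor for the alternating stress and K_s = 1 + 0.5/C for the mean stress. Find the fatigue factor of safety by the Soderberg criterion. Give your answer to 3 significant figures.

4.53

C = D/d = 140.0/11.9 = 11.7647; K_W = (4C−1)/(4C−4)+0.615/C = 1.1219; K_s = 1+0.5/C = 1.0425
F_a = (F_max−F_min)/2 = 134 N; F_m = (F_max+F_min)/2 = 421 N
τ_a = K_W·8F_aD/(πd³) = 1.1219 × 28.349 = 31.806 MPa
τ_m = K_s·8F_mD/(πd³) = 1.0425 × 89.065 = 92.851 MPa
Soderberg: 1/n_f = τ_a/S_se + τ_m/S_sy = 31.806/361 + 92.851/699 = 0.08810 + 0.13283 = 0.22094
n_f = 1/0.22094 = 4.526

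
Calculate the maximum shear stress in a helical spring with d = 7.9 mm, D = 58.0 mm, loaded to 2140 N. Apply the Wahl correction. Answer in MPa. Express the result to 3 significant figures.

771 MPa

Spring index C = D/d = 58.0/7.9 = 7.3418
K_W = (4C−1)/(4C−4) + 0.615/C = 28.367/25.367 + 0.0838 = 1.2020
τ₀ = 8FD/(πd³) = 8·2140·58.0/(π·7.9³) = 992960/1548.9 = 641.06 MPa
τ_max = K·τ₀ = 1.2020 × 641.06 = 770.58 MPa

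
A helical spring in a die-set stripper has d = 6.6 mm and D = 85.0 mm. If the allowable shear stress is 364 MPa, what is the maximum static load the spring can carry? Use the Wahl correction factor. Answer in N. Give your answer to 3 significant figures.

C = D/d = 85.0/6.6 = 12.8788
K_W = (4C−1)/(4C−4) + 0.615/C = 50.515/47.515 + 0.0478 = 1.1109
τ_max = K·8FD/(πd³) → F_max = τ_allow·πd³/(8DK)
F_max = 364·π·6.6³/(8·85.0·1.1109) = 3.2876e+05/755.41 = 435.21 N

435 N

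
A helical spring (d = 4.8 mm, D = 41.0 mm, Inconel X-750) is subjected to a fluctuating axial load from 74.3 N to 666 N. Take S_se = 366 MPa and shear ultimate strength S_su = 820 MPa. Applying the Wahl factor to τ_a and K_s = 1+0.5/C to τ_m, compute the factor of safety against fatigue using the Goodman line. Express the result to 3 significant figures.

0.743

C = D/d = 41.0/4.8 = 8.5417; K_W = (4C−1)/(4C−4)+0.615/C = 1.1714; K_s = 1+0.5/C = 1.0585
F_a = (F_max−F_min)/2 = 295.85 N; F_m = (F_max+F_min)/2 = 370.15 N
τ_a = K_W·8F_aD/(πd³) = 1.1714 × 279.3 = 327.19 MPa
τ_m = K_s·8F_mD/(πd³) = 1.0585 × 349.44 = 369.9 MPa
Goodman: 1/n_f = τ_a/S_se + τ_m/S_su = 327.19/366 + 369.9/820 = 0.89395 + 0.45110 = 1.345
n_f = 1/1.345 = 0.7435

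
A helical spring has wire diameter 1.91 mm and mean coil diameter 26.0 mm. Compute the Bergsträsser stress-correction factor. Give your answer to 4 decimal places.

1.0972

C = D/d = 26.0/1.91 = 13.6126
K_B = (4C+2)/(4C−3) = 56.450/51.450 = 1.0972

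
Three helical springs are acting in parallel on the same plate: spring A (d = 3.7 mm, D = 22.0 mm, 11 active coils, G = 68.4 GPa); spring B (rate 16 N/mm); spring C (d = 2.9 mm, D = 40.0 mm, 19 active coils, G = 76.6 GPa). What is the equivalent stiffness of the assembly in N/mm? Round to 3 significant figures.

30.2 N/mm

k_A = Gd⁴/(8D³N_a) = (68.4×10³)(3.7⁴)/(8·22.0³·11) = 13.681 N/mm
k_C = Gd⁴/(8D³N_a) = (76.6×10³)(2.9⁴)/(8·40.0³·19) = 0.55693 N/mm
Parallel: k_eq = 13.681 + 16 + 0.55693 = 30.238 N/mm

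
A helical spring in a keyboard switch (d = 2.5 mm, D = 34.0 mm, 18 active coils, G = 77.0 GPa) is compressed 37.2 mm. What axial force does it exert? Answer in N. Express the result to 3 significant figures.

k = Gd⁴/(8D³N_a) = (77.0×10³)(2.5⁴)/(8·34.0³·18) = 0.53144 N/mm
F = k·δ = 0.53144 × 37.2 = 19.769 N

19.8 N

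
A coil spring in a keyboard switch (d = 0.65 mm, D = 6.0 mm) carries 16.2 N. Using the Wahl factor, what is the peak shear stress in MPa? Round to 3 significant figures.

1040 MPa

Spring index C = D/d = 6.0/0.65 = 9.2308
K_W = (4C−1)/(4C−4) + 0.615/C = 35.923/32.923 + 0.0666 = 1.1577
τ₀ = 8FD/(πd³) = 8·16.2·6.0/(π·0.65³) = 777.6/0.86276 = 901.29 MPa
τ_max = K·τ₀ = 1.1577 × 901.29 = 1043.5 MPa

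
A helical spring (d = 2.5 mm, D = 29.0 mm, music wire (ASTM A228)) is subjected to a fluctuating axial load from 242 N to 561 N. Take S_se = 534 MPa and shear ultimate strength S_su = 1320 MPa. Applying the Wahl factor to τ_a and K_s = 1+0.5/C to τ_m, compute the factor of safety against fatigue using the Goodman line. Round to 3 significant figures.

C = D/d = 29.0/2.5 = 11.6000; K_W = (4C−1)/(4C−4)+0.615/C = 1.1238; K_s = 1+0.5/C = 1.0431
F_a = (F_max−F_min)/2 = 159.5 N; F_m = (F_max+F_min)/2 = 401.5 N
τ_a = K_W·8F_aD/(πd³) = 1.1238 × 753.84 = 847.14 MPa
τ_m = K_s·8F_mD/(πd³) = 1.0431 × 1897.6 = 1979.4 MPa
Goodman: 1/n_f = τ_a/S_se + τ_m/S_su = 847.14/534 + 1979.4/1320 = 1.58641 + 1.49954 = 3.0859
n_f = 1/3.0859 = 0.324

0.324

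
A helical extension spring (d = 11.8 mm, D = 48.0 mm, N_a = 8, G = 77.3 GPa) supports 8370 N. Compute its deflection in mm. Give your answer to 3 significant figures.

39.5 mm

k = Gd⁴/(8D³N_a) = (77.3×10³)(11.8⁴)/(8·48.0³·8) = 211.74 N/mm
δ = F/k = 8370 / 211.74 = 39.53 mm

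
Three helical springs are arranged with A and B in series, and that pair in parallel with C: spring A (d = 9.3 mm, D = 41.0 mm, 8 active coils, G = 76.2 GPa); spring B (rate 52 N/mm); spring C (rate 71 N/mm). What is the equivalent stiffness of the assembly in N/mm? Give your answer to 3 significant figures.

k_A = Gd⁴/(8D³N_a) = (76.2×10³)(9.3⁴)/(8·41.0³·8) = 129.23 N/mm
Springs A,B series: k_AB = 1/(1/129.23+1/52) = 37.08 N/mm; parallel with C: k_eq = 37.08+71 = 108.08 N/mm

108 N/mm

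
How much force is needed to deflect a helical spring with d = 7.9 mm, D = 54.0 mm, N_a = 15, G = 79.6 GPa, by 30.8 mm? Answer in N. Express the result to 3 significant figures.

k = Gd⁴/(8D³N_a) = (79.6×10³)(7.9⁴)/(8·54.0³·15) = 16.408 N/mm
F = k·δ = 16.408 × 30.8 = 505.37 N

505 N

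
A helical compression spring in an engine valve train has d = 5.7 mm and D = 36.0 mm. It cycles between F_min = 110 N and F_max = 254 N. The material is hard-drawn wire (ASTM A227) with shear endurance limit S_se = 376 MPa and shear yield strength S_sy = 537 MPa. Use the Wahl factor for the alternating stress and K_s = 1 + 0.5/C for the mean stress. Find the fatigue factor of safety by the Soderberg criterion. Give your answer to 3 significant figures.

3.35

C = D/d = 36.0/5.7 = 6.3158; K_W = (4C−1)/(4C−4)+0.615/C = 1.2385; K_s = 1+0.5/C = 1.0792
F_a = (F_max−F_min)/2 = 72 N; F_m = (F_max+F_min)/2 = 182 N
τ_a = K_W·8F_aD/(πd³) = 1.2385 × 35.641 = 44.14 MPa
τ_m = K_s·8F_mD/(πd³) = 1.0792 × 90.093 = 97.225 MPa
Soderberg: 1/n_f = τ_a/S_se + τ_m/S_sy = 44.14/376 + 97.225/537 = 0.11739 + 0.18105 = 0.29845
n_f = 1/0.29845 = 3.351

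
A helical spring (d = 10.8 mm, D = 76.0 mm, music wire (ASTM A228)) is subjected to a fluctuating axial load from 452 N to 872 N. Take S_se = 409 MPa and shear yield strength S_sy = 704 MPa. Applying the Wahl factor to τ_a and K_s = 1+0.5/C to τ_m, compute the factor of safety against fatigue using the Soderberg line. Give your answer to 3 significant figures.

C = D/d = 76.0/10.8 = 7.0370; K_W = (4C−1)/(4C−4)+0.615/C = 1.2116; K_s = 1+0.5/C = 1.0711
F_a = (F_max−F_min)/2 = 210 N; F_m = (F_max+F_min)/2 = 662 N
τ_a = K_W·8F_aD/(πd³) = 1.2116 × 32.263 = 39.09 MPa
τ_m = K_s·8F_mD/(πd³) = 1.0711 × 101.7 = 108.93 MPa
Soderberg: 1/n_f = τ_a/S_se + τ_m/S_sy = 39.09/409 + 108.93/704 = 0.09558 + 0.15473 = 0.25031
n_f = 1/0.25031 = 3.995

4.00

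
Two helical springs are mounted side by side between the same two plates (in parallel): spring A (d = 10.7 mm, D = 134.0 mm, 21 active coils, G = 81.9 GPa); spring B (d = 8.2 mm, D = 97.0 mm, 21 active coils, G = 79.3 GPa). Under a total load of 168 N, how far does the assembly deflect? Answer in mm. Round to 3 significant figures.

k_A = Gd⁴/(8D³N_a) = (81.9×10³)(10.7⁴)/(8·134.0³·21) = 2.6558 N/mm
k_B = Gd⁴/(8D³N_a) = (79.3×10³)(8.2⁴)/(8·97.0³·21) = 2.3383 N/mm
Parallel: k_eq = 2.6558 + 2.3383 = 4.9941 N/mm
δ = F/k_eq = 168/4.9941 = 33.64 mm

33.6 mm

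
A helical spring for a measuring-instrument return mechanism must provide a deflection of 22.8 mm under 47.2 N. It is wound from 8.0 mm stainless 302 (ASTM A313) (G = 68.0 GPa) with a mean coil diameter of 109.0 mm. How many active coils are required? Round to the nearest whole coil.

13

Required rate k = F/δ = 47.2/22.8 = 2.0702 N/mm
N_a = Gd⁴/(8D³k) = (68.0×10³ × 8.0⁴)/(8 × 109.0³ × 2.0702)
    = 2.78528e+08 / 2.14475e+07 = 12.99 → 13 coils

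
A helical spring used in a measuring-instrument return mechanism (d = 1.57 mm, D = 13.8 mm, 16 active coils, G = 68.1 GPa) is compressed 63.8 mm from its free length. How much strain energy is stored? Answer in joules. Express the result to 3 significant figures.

2.50 J

k = Gd⁴/(8D³N_a) = (68.1×10³)(1.57⁴)/(8·13.8³·16) = 1.23 N/mm
U = ½kδ² = 0.5 × 1.23 × 63.8² = 2503.3 N·mm = 2.5033 J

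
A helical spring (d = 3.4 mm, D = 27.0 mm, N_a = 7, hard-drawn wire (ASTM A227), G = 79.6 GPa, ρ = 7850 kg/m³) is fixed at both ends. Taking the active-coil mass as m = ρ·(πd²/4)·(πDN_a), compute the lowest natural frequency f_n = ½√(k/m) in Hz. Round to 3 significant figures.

k = Gd⁴/(8D³N_a) = (79.6×10³)(3.4⁴)/(8·27.0³·7) = 9.6505 N/mm = 9650.5 N/m
Wire length L = πDN_a = π·27.0·7 = 593.76 mm
m = ρ·(πd²/4)·L = 7850 × 9.0792×10⁻⁶ m² × 0.59376 m = 0.042318 kg
f_n = ½√(k/m) = 0.5·√(9650.5/0.042318) = 0.5·√(2.2804e+05) = 238.77 Hz

239 Hz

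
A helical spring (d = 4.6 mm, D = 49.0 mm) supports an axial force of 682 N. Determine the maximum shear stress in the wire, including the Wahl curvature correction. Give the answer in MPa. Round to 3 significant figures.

Spring index C = D/d = 49.0/4.6 = 10.6522
K_W = (4C−1)/(4C−4) + 0.615/C = 41.609/38.609 + 0.0577 = 1.1354
τ₀ = 8FD/(πd³) = 8·682·49.0/(π·4.6³) = 267344/305.79 = 874.27 MPa
τ_max = K·τ₀ = 1.1354 × 874.27 = 992.68 MPa

993 MPa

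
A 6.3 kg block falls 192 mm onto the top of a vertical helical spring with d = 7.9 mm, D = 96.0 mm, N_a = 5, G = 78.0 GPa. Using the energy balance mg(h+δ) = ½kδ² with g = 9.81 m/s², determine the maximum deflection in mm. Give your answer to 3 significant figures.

60.3 mm

k = Gd⁴/(8D³N_a) = (78.0×10³)(7.9⁴)/(8·96.0³·5) = 8.5848 N/mm
W = mg = 6.3 × 9.81 = 61.803 N
½kδ² − Wδ − Wh = 0 → δ = (W + √(W² + 2kWh))/k
δ = (61.803 + √(3819.6 + 203737))/8.5848 = (61.803 + 455.58)/8.5848 = 60.268 mm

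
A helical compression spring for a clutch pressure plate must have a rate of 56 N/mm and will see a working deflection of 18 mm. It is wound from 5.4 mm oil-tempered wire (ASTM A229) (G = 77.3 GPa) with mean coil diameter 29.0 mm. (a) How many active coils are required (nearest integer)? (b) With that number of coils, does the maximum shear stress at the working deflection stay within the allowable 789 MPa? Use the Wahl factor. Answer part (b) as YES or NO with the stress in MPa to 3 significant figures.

(a) 6 coils; (b) YES, τ_max = 610 MPa

N_a = Gd⁴/(8D³k) = (77.3×10³)(5.4⁴)/(8·29.0³·56) = 6.016 → N_a = 6
Actual rate k = Gd⁴/(8D³·6) = 56.146 N/mm
Working load F = kδ = 56.146·18 = 1010.6 N
C = 29.0/5.4 = 5.3704; K_W = (4C−1)/(4C−4)+0.615/C = 1.2861
τ_max = K_W·8FD/(πd³) = 1.2861·473.97 = 609.58 MPa
τ_max ≤ 789 MPa → acceptable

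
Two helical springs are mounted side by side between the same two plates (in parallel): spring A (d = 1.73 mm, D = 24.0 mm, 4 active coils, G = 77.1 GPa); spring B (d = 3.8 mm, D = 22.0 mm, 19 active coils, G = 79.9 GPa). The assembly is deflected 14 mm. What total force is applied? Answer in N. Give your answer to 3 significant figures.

k_A = Gd⁴/(8D³N_a) = (77.1×10³)(1.73⁴)/(8·24.0³·4) = 1.5612 N/mm
k_B = Gd⁴/(8D³N_a) = (79.9×10³)(3.8⁴)/(8·22.0³·19) = 10.294 N/mm
Parallel: k_eq = 1.5612 + 10.294 = 11.855 N/mm
F = k_eq·δ = 11.855·14 = 165.97 N

166 N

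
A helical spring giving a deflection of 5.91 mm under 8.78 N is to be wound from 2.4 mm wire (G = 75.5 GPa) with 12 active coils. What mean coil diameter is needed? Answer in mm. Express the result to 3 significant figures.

26.0 mm

Required rate k = F/δ = 8.78/5.91 = 1.4856 N/mm
D = (Gd⁴/(8N_a·k))^(1/3) = (75.5×10³·2.4⁴/(8·12·1.4856))^(1/3)
  = (17563.6)^(1/3) = 25.9939 mm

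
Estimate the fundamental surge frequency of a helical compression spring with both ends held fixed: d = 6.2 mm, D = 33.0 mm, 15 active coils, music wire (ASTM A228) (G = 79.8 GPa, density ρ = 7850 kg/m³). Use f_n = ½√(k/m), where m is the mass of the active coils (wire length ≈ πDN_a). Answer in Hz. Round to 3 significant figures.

k = Gd⁴/(8D³N_a) = (79.8×10³)(6.2⁴)/(8·33.0³·15) = 27.343 N/mm = 27343 N/m
Wire length L = πDN_a = π·33.0·15 = 1555.1 mm
m = ρ·(πd²/4)·L = 7850 × 30.191×10⁻⁶ m² × 1.5551 m = 0.36855 kg
f_n = ½√(k/m) = 0.5·√(27343/0.36855) = 0.5·√(74191) = 136.19 Hz

136 Hz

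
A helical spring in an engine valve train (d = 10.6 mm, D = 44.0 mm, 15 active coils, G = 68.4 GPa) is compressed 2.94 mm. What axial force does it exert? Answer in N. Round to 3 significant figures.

248 N

k = Gd⁴/(8D³N_a) = (68.4×10³)(10.6⁴)/(8·44.0³·15) = 84.477 N/mm
F = k·δ = 84.477 × 2.94 = 248.36 N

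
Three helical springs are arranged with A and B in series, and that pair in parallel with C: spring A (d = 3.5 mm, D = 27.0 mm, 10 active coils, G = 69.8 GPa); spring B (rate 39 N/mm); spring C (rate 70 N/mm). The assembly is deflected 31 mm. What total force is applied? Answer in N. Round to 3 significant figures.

k_A = Gd⁴/(8D³N_a) = (69.8×10³)(3.5⁴)/(8·27.0³·10) = 6.6519 N/mm
Springs A,B series: k_AB = 1/(1/6.6519+1/39) = 5.6827 N/mm; parallel with C: k_eq = 5.6827+70 = 75.683 N/mm
F = k_eq·δ = 75.683·31 = 2346.2 N

2350 N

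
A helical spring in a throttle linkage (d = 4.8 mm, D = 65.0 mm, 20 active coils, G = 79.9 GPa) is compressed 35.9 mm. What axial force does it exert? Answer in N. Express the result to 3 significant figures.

k = Gd⁴/(8D³N_a) = (79.9×10³)(4.8⁴)/(8·65.0³·20) = 0.96528 N/mm
F = k·δ = 0.96528 × 35.9 = 34.653 N

34.7 N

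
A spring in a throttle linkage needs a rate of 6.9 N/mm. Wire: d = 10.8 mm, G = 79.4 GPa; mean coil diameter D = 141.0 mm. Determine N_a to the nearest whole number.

7

N_a = Gd⁴/(8D³k) = (79.4×10³ × 10.8⁴)/(8 × 141.0³ × 6.9)
    = 1.08023e+09 / 1.54738e+08 = 6.981 → 7 coils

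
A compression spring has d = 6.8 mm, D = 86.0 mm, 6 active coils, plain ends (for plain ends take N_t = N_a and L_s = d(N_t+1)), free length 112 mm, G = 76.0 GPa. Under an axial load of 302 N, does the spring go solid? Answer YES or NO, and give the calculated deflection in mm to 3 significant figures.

k = Gd⁴/(8D³N_a) = (76.0×10³)(6.8⁴)/(8·86.0³·6) = 5.3225 N/mm
N_t = 6; L_s = 6.8·7 = 47.6 mm; δ_solid = L₀ − L_s = 112 − 47.6 = 64.4 mm
δ = F/k = 302/5.3225 = 56.741 mm
δ < δ_solid → spring does not go solid

NO, δ = 56.7 mm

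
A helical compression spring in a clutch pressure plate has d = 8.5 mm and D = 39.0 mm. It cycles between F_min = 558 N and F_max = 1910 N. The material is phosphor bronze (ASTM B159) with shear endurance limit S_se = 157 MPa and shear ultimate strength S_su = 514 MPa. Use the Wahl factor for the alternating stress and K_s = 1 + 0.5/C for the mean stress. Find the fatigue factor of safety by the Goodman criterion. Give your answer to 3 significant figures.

0.732

C = D/d = 39.0/8.5 = 4.5882; K_W = (4C−1)/(4C−4)+0.615/C = 1.3431; K_s = 1+0.5/C = 1.1090
F_a = (F_max−F_min)/2 = 676 N; F_m = (F_max+F_min)/2 = 1234 N
τ_a = K_W·8F_aD/(πd³) = 1.3431 × 109.32 = 146.82 MPa
τ_m = K_s·8F_mD/(πd³) = 1.1090 × 199.56 = 221.3 MPa
Goodman: 1/n_f = τ_a/S_se + τ_m/S_su = 146.82/157 + 221.3/514 = 0.93517 + 0.43055 = 1.3657
n_f = 1/1.3657 = 0.7322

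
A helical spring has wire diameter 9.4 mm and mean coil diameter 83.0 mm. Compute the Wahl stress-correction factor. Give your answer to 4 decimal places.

C = D/d = 83.0/9.4 = 8.8298
K_W = (4C−1)/(4C−4) + 0.615/C = 34.319/31.319 + 0.0697 = 1.1654

1.1654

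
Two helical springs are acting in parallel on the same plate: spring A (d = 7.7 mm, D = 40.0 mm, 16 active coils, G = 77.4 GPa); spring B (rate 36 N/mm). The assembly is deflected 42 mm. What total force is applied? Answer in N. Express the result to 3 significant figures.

k_A = Gd⁴/(8D³N_a) = (77.4×10³)(7.7⁴)/(8·40.0³·16) = 33.213 N/mm
Parallel: k_eq = 33.213 + 36 = 69.213 N/mm
F = k_eq·δ = 69.213·42 = 2907 N

2910 N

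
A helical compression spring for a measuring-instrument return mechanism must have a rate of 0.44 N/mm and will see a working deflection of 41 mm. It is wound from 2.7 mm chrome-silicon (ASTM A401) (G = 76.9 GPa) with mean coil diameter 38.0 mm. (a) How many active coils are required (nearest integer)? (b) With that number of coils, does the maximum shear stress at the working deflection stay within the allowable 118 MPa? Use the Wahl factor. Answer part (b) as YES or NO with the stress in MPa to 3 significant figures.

(a) 21 coils; (b) YES, τ_max = 98.4 MPa

N_a = Gd⁴/(8D³k) = (76.9×10³)(2.7⁴)/(8·38.0³·0.44) = 21.16 → N_a = 21
Actual rate k = Gd⁴/(8D³·21) = 0.44332 N/mm
Working load F = kδ = 0.44332·41 = 18.176 N
C = 38.0/2.7 = 14.0741; K_W = (4C−1)/(4C−4)+0.615/C = 1.1011
τ_max = K_W·8FD/(πd³) = 1.1011·89.359 = 98.39 MPa
τ_max ≤ 118 MPa → acceptable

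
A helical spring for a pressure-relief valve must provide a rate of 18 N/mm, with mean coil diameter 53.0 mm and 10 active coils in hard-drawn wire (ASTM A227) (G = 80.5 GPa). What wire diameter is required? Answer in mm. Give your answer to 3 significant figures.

7.18 mm

d = (8D³N_a·k / G)^(1/4) = (8·53.0³·10·18 / (80.5×10³))^0.25
  = (2663.1)^0.25 = 7.1837 mm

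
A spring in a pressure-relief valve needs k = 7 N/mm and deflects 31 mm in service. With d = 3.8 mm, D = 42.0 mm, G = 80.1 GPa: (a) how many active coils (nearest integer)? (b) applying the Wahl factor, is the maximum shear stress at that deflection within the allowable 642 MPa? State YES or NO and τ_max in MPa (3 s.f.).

N_a = Gd⁴/(8D³k) = (80.1×10³)(3.8⁴)/(8·42.0³·7) = 4.026 → N_a = 4
Actual rate k = Gd⁴/(8D³·4) = 7.0448 N/mm
Working load F = kδ = 7.0448·31 = 218.39 N
C = 42.0/3.8 = 11.0526; K_W = (4C−1)/(4C−4)+0.615/C = 1.1303
τ_max = K_W·8FD/(πd³) = 1.1303·425.67 = 481.11 MPa
τ_max ≤ 642 MPa → acceptable

(a) 4 coils; (b) YES, τ_max = 481 MPa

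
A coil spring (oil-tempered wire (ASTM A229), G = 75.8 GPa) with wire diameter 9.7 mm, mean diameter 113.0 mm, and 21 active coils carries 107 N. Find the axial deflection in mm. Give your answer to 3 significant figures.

k = Gd⁴/(8D³N_a) = (75.8×10³)(9.7⁴)/(8·113.0³·21) = 2.7683 N/mm
δ = F/k = 107 / 2.7683 = 38.652 mm

38.7 mm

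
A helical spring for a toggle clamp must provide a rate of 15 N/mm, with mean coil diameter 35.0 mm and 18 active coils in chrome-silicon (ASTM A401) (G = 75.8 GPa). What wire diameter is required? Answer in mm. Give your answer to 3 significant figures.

5.91 mm

d = (8D³N_a·k / G)^(1/4) = (8·35.0³·18·15 / (75.8×10³))^0.25
  = (1221.8)^0.25 = 5.9122 mm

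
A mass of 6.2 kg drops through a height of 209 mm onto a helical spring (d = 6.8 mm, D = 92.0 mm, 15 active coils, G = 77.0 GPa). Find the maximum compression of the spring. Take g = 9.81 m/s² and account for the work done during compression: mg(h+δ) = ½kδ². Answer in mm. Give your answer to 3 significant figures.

k = Gd⁴/(8D³N_a) = (77.0×10³)(6.8⁴)/(8·92.0³·15) = 1.7619 N/mm
W = mg = 6.2 × 9.81 = 60.822 N
½kδ² − Wδ − Wh = 0 → δ = (W + √(W² + 2kWh))/k
δ = (60.822 + √(3699.3 + 44793.9))/1.7619 = (60.822 + 220.21)/1.7619 = 159.51 mm

160 mm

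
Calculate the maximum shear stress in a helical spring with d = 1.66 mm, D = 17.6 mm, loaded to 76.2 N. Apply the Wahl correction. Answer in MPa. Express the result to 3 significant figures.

Spring index C = D/d = 17.6/1.66 = 10.6024
K_W = (4C−1)/(4C−4) + 0.615/C = 41.410/38.410 + 0.0580 = 1.1361
τ₀ = 8FD/(πd³) = 8·76.2·17.6/(π·1.66³) = 10729/14.371 = 746.59 MPa
τ_max = K·τ₀ = 1.1361 × 746.59 = 848.21 MPa

848 MPa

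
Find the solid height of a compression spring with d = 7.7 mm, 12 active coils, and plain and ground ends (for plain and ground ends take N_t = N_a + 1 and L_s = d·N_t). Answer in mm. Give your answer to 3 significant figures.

100 mm

plain and ground ends: N_t = N_a + 1 = 12 + 1 = 13
L_s = d·N_t = 7.7 × 13 = 100.1 mm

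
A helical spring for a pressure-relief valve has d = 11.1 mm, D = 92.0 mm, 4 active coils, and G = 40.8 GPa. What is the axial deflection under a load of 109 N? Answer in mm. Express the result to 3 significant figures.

4.39 mm

k = Gd⁴/(8D³N_a) = (40.8×10³)(11.1⁴)/(8·92.0³·4) = 24.856 N/mm
δ = F/k = 109 / 24.856 = 4.3852 mm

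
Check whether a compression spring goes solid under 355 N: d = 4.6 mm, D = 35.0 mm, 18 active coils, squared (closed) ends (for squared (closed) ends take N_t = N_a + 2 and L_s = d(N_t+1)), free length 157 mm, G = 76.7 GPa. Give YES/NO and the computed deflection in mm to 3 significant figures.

YES, δ = 63.8 mm

k = Gd⁴/(8D³N_a) = (76.7×10³)(4.6⁴)/(8·35.0³·18) = 5.5624 N/mm
N_t = 20; L_s = 4.6·21 = 96.6 mm; δ_solid = L₀ − L_s = 157 − 96.6 = 60.4 mm
δ = F/k = 355/5.5624 = 63.822 mm
δ ≥ δ_solid → spring goes solid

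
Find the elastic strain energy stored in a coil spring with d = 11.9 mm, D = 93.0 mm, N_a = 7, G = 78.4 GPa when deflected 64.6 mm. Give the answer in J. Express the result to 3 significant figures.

72.8 J

k = Gd⁴/(8D³N_a) = (78.4×10³)(11.9⁴)/(8·93.0³·7) = 34.903 N/mm
U = ½kδ² = 0.5 × 34.903 × 64.6² = 72829 N·mm = 72.829 J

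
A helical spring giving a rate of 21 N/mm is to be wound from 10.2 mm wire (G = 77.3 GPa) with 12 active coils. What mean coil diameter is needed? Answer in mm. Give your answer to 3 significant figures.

D = (Gd⁴/(8N_a·k))^(1/3) = (77.3×10³·10.2⁴/(8·12·21))^(1/3)
  = (415040)^(1/3) = 74.5927 mm

74.6 mm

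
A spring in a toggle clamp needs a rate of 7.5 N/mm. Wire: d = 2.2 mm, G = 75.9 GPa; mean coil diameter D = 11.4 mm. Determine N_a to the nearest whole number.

N_a = Gd⁴/(8D³k) = (75.9×10³ × 2.2⁴)/(8 × 11.4³ × 7.5)
    = 1.778e+06 / 88892.6 = 20 → 20 coils

20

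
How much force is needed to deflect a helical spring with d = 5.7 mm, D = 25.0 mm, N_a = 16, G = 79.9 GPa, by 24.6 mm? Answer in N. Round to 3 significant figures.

1040 N

k = Gd⁴/(8D³N_a) = (79.9×10³)(5.7⁴)/(8·25.0³·16) = 42.171 N/mm
F = k·δ = 42.171 × 24.6 = 1037.4 N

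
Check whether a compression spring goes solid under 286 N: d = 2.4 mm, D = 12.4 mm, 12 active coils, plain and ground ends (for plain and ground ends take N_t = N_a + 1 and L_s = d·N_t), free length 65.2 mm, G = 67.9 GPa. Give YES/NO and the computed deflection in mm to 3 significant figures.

k = Gd⁴/(8D³N_a) = (67.9×10³)(2.4⁴)/(8·12.4³·12) = 12.308 N/mm
N_t = 13; L_s = 2.4·13 = 31.2 mm; δ_solid = L₀ − L_s = 65.2 − 31.2 = 34 mm
δ = F/k = 286/12.308 = 23.237 mm
δ < δ_solid → spring does not go solid

NO, δ = 23.2 mm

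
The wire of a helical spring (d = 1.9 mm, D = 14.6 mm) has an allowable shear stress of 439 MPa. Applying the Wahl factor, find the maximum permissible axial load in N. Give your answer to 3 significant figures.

67.9 N

C = D/d = 14.6/1.9 = 7.6842
K_W = (4C−1)/(4C−4) + 0.615/C = 29.737/26.737 + 0.0800 = 1.1922
τ_max = K·8FD/(πd³) → F_max = τ_allow·πd³/(8DK)
F_max = 439·π·1.9³/(8·14.6·1.1922) = 9459.7/139.25 = 67.931 N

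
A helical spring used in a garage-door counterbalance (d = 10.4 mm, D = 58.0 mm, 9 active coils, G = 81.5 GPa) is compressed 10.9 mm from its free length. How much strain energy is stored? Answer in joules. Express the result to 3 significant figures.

k = Gd⁴/(8D³N_a) = (81.5×10³)(10.4⁴)/(8·58.0³·9) = 67.869 N/mm
U = ½kδ² = 0.5 × 67.869 × 10.9² = 4031.8 N·mm = 4.0318 J

4.03 J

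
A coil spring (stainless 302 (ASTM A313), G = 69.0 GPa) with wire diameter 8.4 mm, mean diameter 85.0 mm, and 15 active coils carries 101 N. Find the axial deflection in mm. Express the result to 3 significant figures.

21.7 mm

k = Gd⁴/(8D³N_a) = (69.0×10³)(8.4⁴)/(8·85.0³·15) = 4.6615 N/mm
δ = F/k = 101 / 4.6615 = 21.667 mm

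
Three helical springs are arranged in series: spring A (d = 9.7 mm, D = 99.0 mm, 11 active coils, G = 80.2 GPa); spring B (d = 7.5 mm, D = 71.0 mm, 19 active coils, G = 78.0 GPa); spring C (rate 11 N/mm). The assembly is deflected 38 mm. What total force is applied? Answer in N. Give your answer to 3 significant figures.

88.0 N

k_A = Gd⁴/(8D³N_a) = (80.2×10³)(9.7⁴)/(8·99.0³·11) = 8.3152 N/mm
k_B = Gd⁴/(8D³N_a) = (78.0×10³)(7.5⁴)/(8·71.0³·19) = 4.5365 N/mm
Series: 1/k_eq = 1/8.3152 + 1/4.5365 + 1/11 = 0.4316; k_eq = 2.3169 N/mm
F = k_eq·δ = 2.3169·38 = 88.043 N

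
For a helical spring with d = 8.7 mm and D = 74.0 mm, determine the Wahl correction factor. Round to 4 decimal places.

1.1722

C = D/d = 74.0/8.7 = 8.5057
K_W = (4C−1)/(4C−4) + 0.615/C = 33.023/30.023 + 0.0723 = 1.1722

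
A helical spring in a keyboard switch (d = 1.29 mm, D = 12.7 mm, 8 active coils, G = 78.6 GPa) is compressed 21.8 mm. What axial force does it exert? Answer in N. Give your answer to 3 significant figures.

k = Gd⁴/(8D³N_a) = (78.6×10³)(1.29⁴)/(8·12.7³·8) = 1.6603 N/mm
F = k·δ = 1.6603 × 21.8 = 36.195 N

36.2 N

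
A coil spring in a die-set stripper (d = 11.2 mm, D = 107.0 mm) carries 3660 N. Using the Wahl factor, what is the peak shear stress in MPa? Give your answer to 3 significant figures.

Spring index C = D/d = 107.0/11.2 = 9.5536
K_W = (4C−1)/(4C−4) + 0.615/C = 37.214/34.214 + 0.0644 = 1.1521
τ₀ = 8FD/(πd³) = 8·3660·107.0/(π·11.2³) = 3.13296e+06/4413.7 = 709.82 MPa
τ_max = K·τ₀ = 1.1521 × 709.82 = 817.76 MPa

818 MPa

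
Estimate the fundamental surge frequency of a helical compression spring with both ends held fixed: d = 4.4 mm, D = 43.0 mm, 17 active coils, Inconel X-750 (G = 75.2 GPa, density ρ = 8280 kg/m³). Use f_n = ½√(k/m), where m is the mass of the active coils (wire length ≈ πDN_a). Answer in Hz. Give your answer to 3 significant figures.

47.5 Hz

k = Gd⁴/(8D³N_a) = (75.2×10³)(4.4⁴)/(8·43.0³·17) = 2.6067 N/mm = 2606.7 N/m
Wire length L = πDN_a = π·43.0·17 = 2296.5 mm
m = ρ·(πd²/4)·L = 8280 × 15.205×10⁻⁶ m² × 2.2965 m = 0.28913 kg
f_n = ½√(k/m) = 0.5·√(2606.7/0.28913) = 0.5·√(9015.5) = 47.475 Hz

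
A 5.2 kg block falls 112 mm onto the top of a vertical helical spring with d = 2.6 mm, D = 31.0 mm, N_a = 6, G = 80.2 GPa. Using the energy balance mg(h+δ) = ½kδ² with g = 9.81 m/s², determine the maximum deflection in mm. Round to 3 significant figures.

89.6 mm

k = Gd⁴/(8D³N_a) = (80.2×10³)(2.6⁴)/(8·31.0³·6) = 2.563 N/mm
W = mg = 5.2 × 9.81 = 51.012 N
½kδ² − Wδ − Wh = 0 → δ = (W + √(W² + 2kWh))/k
δ = (51.012 + √(2602.2 + 29286.1))/2.563 = (51.012 + 178.57)/2.563 = 89.578 mm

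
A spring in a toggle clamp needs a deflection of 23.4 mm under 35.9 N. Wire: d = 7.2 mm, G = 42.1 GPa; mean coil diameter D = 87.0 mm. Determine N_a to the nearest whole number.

Required rate k = F/δ = 35.9/23.4 = 1.5342 N/mm
N_a = Gd⁴/(8D³k) = (42.1×10³ × 7.2⁴)/(8 × 87.0³ × 1.5342)
    = 1.13139e+08 / 8.08214e+06 = 14 → 14 coils

14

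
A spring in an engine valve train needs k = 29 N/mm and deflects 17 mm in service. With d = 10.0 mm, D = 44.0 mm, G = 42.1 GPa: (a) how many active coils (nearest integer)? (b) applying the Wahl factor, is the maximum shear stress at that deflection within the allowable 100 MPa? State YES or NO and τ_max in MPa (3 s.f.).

(a) 21 coils; (b) YES, τ_max = 76.2 MPa

N_a = Gd⁴/(8D³k) = (42.1×10³)(10.0⁴)/(8·44.0³·29) = 21.3 → N_a = 21
Actual rate k = Gd⁴/(8D³·21) = 29.418 N/mm
Working load F = kδ = 29.418·17 = 500.11 N
C = 44.0/10.0 = 4.4000; K_W = (4C−1)/(4C−4)+0.615/C = 1.3604
τ_max = K_W·8FD/(πd³) = 1.3604·56.035 = 76.227 MPa
τ_max ≤ 100 MPa → acceptable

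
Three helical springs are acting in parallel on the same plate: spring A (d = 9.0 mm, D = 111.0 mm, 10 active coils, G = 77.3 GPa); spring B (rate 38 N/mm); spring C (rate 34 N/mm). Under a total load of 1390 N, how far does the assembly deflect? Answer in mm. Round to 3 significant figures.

k_A = Gd⁴/(8D³N_a) = (77.3×10³)(9.0⁴)/(8·111.0³·10) = 4.6354 N/mm
Parallel: k_eq = 4.6354 + 38 + 34 = 76.635 N/mm
δ = F/k_eq = 1390/76.635 = 18.138 mm

18.1 mm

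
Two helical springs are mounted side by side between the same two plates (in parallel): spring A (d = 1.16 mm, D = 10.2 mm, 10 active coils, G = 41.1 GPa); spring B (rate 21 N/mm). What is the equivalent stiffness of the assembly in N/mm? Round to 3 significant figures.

k_A = Gd⁴/(8D³N_a) = (41.1×10³)(1.16⁴)/(8·10.2³·10) = 0.87656 N/mm
Parallel: k_eq = 0.87656 + 21 = 21.877 N/mm

21.9 N/mm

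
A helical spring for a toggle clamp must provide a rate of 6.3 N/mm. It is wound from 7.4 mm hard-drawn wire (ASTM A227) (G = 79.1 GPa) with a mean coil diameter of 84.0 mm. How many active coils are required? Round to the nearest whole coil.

N_a = Gd⁴/(8D³k) = (79.1×10³ × 7.4⁴)/(8 × 84.0³ × 6.3)
    = 2.37194e+08 / 2.98723e+07 = 7.94 → 8 coils

8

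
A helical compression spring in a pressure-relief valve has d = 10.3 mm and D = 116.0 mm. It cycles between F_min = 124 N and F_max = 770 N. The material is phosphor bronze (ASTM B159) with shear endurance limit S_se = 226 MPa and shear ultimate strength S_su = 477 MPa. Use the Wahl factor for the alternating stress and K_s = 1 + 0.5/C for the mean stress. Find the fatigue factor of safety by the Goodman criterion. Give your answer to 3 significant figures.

C = D/d = 116.0/10.3 = 11.2621; K_W = (4C−1)/(4C−4)+0.615/C = 1.1277; K_s = 1+0.5/C = 1.0444
F_a = (F_max−F_min)/2 = 323 N; F_m = (F_max+F_min)/2 = 447 N
τ_a = K_W·8F_aD/(πd³) = 1.1277 × 87.315 = 98.464 MPa
τ_m = K_s·8F_mD/(πd³) = 1.0444 × 120.84 = 126.2 MPa
Goodman: 1/n_f = τ_a/S_se + τ_m/S_su = 98.464/226 + 126.2/477 = 0.43568 + 0.26457 = 0.70025
n_f = 1/0.70025 = 1.428

1.43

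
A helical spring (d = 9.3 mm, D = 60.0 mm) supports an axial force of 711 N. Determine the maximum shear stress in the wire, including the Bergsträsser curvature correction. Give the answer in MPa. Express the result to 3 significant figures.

165 MPa

Spring index C = D/d = 60.0/9.3 = 6.4516
K_B = (4C+2)/(4C−3) = 27.806/22.806 = 1.2192
τ₀ = 8FD/(πd³) = 8·711·60.0/(π·9.3³) = 341280/2527 = 135.06 MPa
τ_max = K·τ₀ = 1.2192 × 135.06 = 164.66 MPa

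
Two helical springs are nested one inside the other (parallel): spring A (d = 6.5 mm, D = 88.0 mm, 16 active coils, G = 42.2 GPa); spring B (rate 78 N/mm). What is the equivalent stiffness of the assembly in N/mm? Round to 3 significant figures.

78.9 N/mm

k_A = Gd⁴/(8D³N_a) = (42.2×10³)(6.5⁴)/(8·88.0³·16) = 0.86359 N/mm
Parallel: k_eq = 0.86359 + 78 = 78.864 N/mm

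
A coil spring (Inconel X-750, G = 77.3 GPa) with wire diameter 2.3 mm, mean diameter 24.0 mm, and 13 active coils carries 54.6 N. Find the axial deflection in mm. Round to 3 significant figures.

36.3 mm

k = Gd⁴/(8D³N_a) = (77.3×10³)(2.3⁴)/(8·24.0³·13) = 1.5046 N/mm
δ = F/k = 54.6 / 1.5046 = 36.288 mm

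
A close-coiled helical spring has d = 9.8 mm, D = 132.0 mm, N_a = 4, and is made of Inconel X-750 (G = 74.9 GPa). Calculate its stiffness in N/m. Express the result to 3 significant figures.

9390 N/m

k = Gd⁴/(8D³N_a) = (74.9×10³ × 9.8⁴) / (8 × 132.0³ × 4)
  = 6.90854e+08 / 7.3599e+07 = 9.3867 N/mm = 9386.7 N/m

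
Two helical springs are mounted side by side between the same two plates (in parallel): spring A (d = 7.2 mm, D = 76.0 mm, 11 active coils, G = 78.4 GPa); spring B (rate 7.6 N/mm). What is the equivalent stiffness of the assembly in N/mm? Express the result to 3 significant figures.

13.1 N/mm

k_A = Gd⁴/(8D³N_a) = (78.4×10³)(7.2⁴)/(8·76.0³·11) = 5.4541 N/mm
Parallel: k_eq = 5.4541 + 7.6 = 13.054 N/mm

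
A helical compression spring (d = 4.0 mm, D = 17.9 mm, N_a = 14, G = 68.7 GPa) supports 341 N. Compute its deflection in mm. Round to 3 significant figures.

k = Gd⁴/(8D³N_a) = (68.7×10³)(4.0⁴)/(8·17.9³·14) = 27.379 N/mm
δ = F/k = 341 / 27.379 = 12.455 mm

12.5 mm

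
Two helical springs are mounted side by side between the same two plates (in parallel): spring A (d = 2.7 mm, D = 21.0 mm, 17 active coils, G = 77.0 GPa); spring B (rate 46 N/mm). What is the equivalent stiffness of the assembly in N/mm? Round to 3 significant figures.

k_A = Gd⁴/(8D³N_a) = (77.0×10³)(2.7⁴)/(8·21.0³·17) = 3.249 N/mm
Parallel: k_eq = 3.249 + 46 = 49.249 N/mm

49.2 N/mm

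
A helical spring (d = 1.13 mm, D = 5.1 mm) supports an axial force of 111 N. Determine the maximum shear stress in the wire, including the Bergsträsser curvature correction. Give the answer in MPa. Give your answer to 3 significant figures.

Spring index C = D/d = 5.1/1.13 = 4.5133
K_B = (4C+2)/(4C−3) = 20.053/15.053 = 1.3322
τ₀ = 8FD/(πd³) = 8·111·5.1/(π·1.13³) = 4528.8/4.533 = 999.07 MPa
τ_max = K·τ₀ = 1.3322 × 999.07 = 1330.9 MPa

1330 MPa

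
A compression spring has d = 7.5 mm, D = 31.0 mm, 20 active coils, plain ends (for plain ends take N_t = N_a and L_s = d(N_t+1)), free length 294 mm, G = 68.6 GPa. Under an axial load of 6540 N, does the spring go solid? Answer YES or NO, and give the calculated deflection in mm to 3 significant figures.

k = Gd⁴/(8D³N_a) = (68.6×10³)(7.5⁴)/(8·31.0³·20) = 45.537 N/mm
N_t = 20; L_s = 7.5·21 = 157.5 mm; δ_solid = L₀ − L_s = 294 − 157.5 = 136.5 mm
δ = F/k = 6540/45.537 = 143.62 mm
δ ≥ δ_solid → spring goes solid

YES, δ = 144 mm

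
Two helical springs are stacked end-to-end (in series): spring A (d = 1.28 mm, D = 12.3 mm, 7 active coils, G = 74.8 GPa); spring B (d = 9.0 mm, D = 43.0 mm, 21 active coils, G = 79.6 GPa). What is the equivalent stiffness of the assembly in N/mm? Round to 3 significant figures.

1.84 N/mm

k_A = Gd⁴/(8D³N_a) = (74.8×10³)(1.28⁴)/(8·12.3³·7) = 1.9268 N/mm
k_B = Gd⁴/(8D³N_a) = (79.6×10³)(9.0⁴)/(8·43.0³·21) = 39.099 N/mm
Series: 1/k_eq = 1/1.9268 + 1/39.099 = 0.54457; k_eq = 1.8363 N/mm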